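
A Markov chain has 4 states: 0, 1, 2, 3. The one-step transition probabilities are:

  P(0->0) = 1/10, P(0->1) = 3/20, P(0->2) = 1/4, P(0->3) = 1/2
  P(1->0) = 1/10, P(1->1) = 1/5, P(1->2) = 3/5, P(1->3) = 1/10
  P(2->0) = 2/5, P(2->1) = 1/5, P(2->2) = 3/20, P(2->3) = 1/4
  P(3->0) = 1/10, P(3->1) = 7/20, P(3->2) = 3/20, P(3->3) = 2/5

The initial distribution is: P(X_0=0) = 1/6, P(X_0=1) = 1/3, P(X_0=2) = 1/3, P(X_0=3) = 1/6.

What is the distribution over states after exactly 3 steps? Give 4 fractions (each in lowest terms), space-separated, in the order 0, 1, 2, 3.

Propagating the distribution step by step (d_{t+1} = d_t * P):
d_0 = (0=1/6, 1=1/3, 2=1/3, 3=1/6)
  d_1[0] = 1/6*1/10 + 1/3*1/10 + 1/3*2/5 + 1/6*1/10 = 1/5
  d_1[1] = 1/6*3/20 + 1/3*1/5 + 1/3*1/5 + 1/6*7/20 = 13/60
  d_1[2] = 1/6*1/4 + 1/3*3/5 + 1/3*3/20 + 1/6*3/20 = 19/60
  d_1[3] = 1/6*1/2 + 1/3*1/10 + 1/3*1/4 + 1/6*2/5 = 4/15
d_1 = (0=1/5, 1=13/60, 2=19/60, 3=4/15)
  d_2[0] = 1/5*1/10 + 13/60*1/10 + 19/60*2/5 + 4/15*1/10 = 39/200
  d_2[1] = 1/5*3/20 + 13/60*1/5 + 19/60*1/5 + 4/15*7/20 = 23/100
  d_2[2] = 1/5*1/4 + 13/60*3/5 + 19/60*3/20 + 4/15*3/20 = 107/400
  d_2[3] = 1/5*1/2 + 13/60*1/10 + 19/60*1/4 + 4/15*2/5 = 123/400
d_2 = (0=39/200, 1=23/100, 2=107/400, 3=123/400)
  d_3[0] = 39/200*1/10 + 23/100*1/10 + 107/400*2/5 + 123/400*1/10 = 721/4000
  d_3[1] = 39/200*3/20 + 23/100*1/5 + 107/400*1/5 + 123/400*7/20 = 1891/8000
  d_3[2] = 39/200*1/4 + 23/100*3/5 + 107/400*3/20 + 123/400*3/20 = 273/1000
  d_3[3] = 39/200*1/2 + 23/100*1/10 + 107/400*1/4 + 123/400*2/5 = 2483/8000
d_3 = (0=721/4000, 1=1891/8000, 2=273/1000, 3=2483/8000)

Answer: 721/4000 1891/8000 273/1000 2483/8000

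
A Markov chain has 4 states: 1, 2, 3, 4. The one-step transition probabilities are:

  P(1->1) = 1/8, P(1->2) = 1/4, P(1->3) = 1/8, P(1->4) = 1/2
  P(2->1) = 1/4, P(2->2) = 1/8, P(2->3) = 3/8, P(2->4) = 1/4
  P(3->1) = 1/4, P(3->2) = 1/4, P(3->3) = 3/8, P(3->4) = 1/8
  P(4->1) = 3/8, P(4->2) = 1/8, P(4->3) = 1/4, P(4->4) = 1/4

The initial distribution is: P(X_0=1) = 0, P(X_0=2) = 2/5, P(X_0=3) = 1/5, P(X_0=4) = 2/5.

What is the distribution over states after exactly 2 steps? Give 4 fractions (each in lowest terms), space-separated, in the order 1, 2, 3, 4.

Propagating the distribution step by step (d_{t+1} = d_t * P):
d_0 = (1=0, 2=2/5, 3=1/5, 4=2/5)
  d_1[1] = 0*1/8 + 2/5*1/4 + 1/5*1/4 + 2/5*3/8 = 3/10
  d_1[2] = 0*1/4 + 2/5*1/8 + 1/5*1/4 + 2/5*1/8 = 3/20
  d_1[3] = 0*1/8 + 2/5*3/8 + 1/5*3/8 + 2/5*1/4 = 13/40
  d_1[4] = 0*1/2 + 2/5*1/4 + 1/5*1/8 + 2/5*1/4 = 9/40
d_1 = (1=3/10, 2=3/20, 3=13/40, 4=9/40)
  d_2[1] = 3/10*1/8 + 3/20*1/4 + 13/40*1/4 + 9/40*3/8 = 77/320
  d_2[2] = 3/10*1/4 + 3/20*1/8 + 13/40*1/4 + 9/40*1/8 = 13/64
  d_2[3] = 3/10*1/8 + 3/20*3/8 + 13/40*3/8 + 9/40*1/4 = 87/320
  d_2[4] = 3/10*1/2 + 3/20*1/4 + 13/40*1/8 + 9/40*1/4 = 91/320
d_2 = (1=77/320, 2=13/64, 3=87/320, 4=91/320)

Answer: 77/320 13/64 87/320 91/320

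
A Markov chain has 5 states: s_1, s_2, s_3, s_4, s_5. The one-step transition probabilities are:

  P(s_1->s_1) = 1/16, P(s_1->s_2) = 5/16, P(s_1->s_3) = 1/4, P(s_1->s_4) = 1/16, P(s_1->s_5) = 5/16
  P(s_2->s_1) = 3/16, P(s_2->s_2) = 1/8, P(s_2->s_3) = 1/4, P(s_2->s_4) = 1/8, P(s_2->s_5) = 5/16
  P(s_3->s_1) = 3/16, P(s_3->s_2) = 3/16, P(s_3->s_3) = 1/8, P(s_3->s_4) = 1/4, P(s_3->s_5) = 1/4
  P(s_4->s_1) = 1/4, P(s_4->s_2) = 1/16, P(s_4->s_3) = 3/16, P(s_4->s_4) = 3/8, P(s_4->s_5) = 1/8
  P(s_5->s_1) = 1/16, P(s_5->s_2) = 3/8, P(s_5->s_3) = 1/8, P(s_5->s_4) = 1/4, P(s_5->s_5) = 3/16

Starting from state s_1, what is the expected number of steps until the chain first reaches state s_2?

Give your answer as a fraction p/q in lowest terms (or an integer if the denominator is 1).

Let h_i = expected steps to first reach s_2 from state i.
Boundary: h_s_2 = 0.
First-step equations for the other states:
  h_s_1 = 1 + 1/16*h_s_1 + 5/16*h_s_2 + 1/4*h_s_3 + 1/16*h_s_4 + 5/16*h_s_5
  h_s_3 = 1 + 3/16*h_s_1 + 3/16*h_s_2 + 1/8*h_s_3 + 1/4*h_s_4 + 1/4*h_s_5
  h_s_4 = 1 + 1/4*h_s_1 + 1/16*h_s_2 + 3/16*h_s_3 + 3/8*h_s_4 + 1/8*h_s_5
  h_s_5 = 1 + 1/16*h_s_1 + 3/8*h_s_2 + 1/8*h_s_3 + 1/4*h_s_4 + 3/16*h_s_5

Substituting h_s_2 = 0 and rearranging gives the linear system (I - Q) h = 1:
  [15/16, -1/4, -1/16, -5/16] . (h_s_1, h_s_3, h_s_4, h_s_5) = 1
  [-3/16, 7/8, -1/4, -1/4] . (h_s_1, h_s_3, h_s_4, h_s_5) = 1
  [-1/4, -3/16, 5/8, -1/8] . (h_s_1, h_s_3, h_s_4, h_s_5) = 1
  [-1/16, -1/8, -1/4, 13/16] . (h_s_1, h_s_3, h_s_4, h_s_5) = 1

Solving yields:
  h_s_1 = 59792/15111
  h_s_3 = 70000/15111
  h_s_4 = 80864/15111
  h_s_5 = 19616/5037

Starting state is s_1, so the expected hitting time is h_s_1 = 59792/15111.

Answer: 59792/15111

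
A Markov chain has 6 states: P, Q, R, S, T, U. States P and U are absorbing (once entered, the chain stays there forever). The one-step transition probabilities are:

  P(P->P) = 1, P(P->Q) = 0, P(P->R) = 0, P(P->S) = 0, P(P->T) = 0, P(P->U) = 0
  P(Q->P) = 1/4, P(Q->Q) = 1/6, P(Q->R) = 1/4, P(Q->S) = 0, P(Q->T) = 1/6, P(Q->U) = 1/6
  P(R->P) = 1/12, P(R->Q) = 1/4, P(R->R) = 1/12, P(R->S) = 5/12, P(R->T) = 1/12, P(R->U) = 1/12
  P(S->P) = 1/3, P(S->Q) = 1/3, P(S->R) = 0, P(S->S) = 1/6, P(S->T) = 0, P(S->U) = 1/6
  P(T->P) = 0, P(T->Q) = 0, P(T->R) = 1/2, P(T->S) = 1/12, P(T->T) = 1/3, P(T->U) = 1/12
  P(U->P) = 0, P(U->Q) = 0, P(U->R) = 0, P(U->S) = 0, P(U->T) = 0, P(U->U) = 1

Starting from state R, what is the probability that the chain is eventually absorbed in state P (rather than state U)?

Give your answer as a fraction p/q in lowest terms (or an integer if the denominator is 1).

Let a_i = P(absorbed in P | start in state i).
Boundary conditions: a_P = 1, a_U = 0.
For each transient state i, a_i = sum_j P(i->j) * a_j:
  a_Q = 1/4*a_P + 1/6*a_Q + 1/4*a_R + 0*a_S + 1/6*a_T + 1/6*a_U
  a_R = 1/12*a_P + 1/4*a_Q + 1/12*a_R + 5/12*a_S + 1/12*a_T + 1/12*a_U
  a_S = 1/3*a_P + 1/3*a_Q + 0*a_R + 1/6*a_S + 0*a_T + 1/6*a_U
  a_T = 0*a_P + 0*a_Q + 1/2*a_R + 1/12*a_S + 1/3*a_T + 1/12*a_U

Substituting a_P = 1 and a_U = 0, rearrange to (I - Q) a = r where r[i] = P(i -> P):
  [5/6, -1/4, 0, -1/6] . (a_Q, a_R, a_S, a_T) = 1/4
  [-1/4, 11/12, -5/12, -1/12] . (a_Q, a_R, a_S, a_T) = 1/12
  [-1/3, 0, 5/6, 0] . (a_Q, a_R, a_S, a_T) = 1/3
  [0, -1/2, -1/12, 2/3] . (a_Q, a_R, a_S, a_T) = 0

Solving yields:
  a_Q = 26/45
  a_R = 131/225
  a_S = 142/225
  a_T = 116/225

Starting state is R, so the absorption probability is a_R = 131/225.

Answer: 131/225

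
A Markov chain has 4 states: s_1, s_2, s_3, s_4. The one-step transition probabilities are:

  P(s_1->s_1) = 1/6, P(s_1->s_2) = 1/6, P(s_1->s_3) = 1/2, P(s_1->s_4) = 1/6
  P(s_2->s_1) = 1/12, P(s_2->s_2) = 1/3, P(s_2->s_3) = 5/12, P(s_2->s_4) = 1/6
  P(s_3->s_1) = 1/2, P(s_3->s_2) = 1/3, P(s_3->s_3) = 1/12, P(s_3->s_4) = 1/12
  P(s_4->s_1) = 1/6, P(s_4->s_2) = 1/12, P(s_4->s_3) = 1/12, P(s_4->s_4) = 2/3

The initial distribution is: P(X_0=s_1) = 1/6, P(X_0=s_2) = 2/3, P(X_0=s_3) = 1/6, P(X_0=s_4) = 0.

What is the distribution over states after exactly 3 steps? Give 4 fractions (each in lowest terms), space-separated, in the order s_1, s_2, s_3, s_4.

Propagating the distribution step by step (d_{t+1} = d_t * P):
d_0 = (s_1=1/6, s_2=2/3, s_3=1/6, s_4=0)
  d_1[s_1] = 1/6*1/6 + 2/3*1/12 + 1/6*1/2 + 0*1/6 = 1/6
  d_1[s_2] = 1/6*1/6 + 2/3*1/3 + 1/6*1/3 + 0*1/12 = 11/36
  d_1[s_3] = 1/6*1/2 + 2/3*5/12 + 1/6*1/12 + 0*1/12 = 3/8
  d_1[s_4] = 1/6*1/6 + 2/3*1/6 + 1/6*1/12 + 0*2/3 = 11/72
d_1 = (s_1=1/6, s_2=11/36, s_3=3/8, s_4=11/72)
  d_2[s_1] = 1/6*1/6 + 11/36*1/12 + 3/8*1/2 + 11/72*1/6 = 115/432
  d_2[s_2] = 1/6*1/6 + 11/36*1/3 + 3/8*1/3 + 11/72*1/12 = 77/288
  d_2[s_3] = 1/6*1/2 + 11/36*5/12 + 3/8*1/12 + 11/72*1/12 = 55/216
  d_2[s_4] = 1/6*1/6 + 11/36*1/6 + 3/8*1/12 + 11/72*2/3 = 61/288
d_2 = (s_1=115/432, s_2=77/288, s_3=55/216, s_4=61/288)
  d_3[s_1] = 115/432*1/6 + 77/288*1/12 + 55/216*1/2 + 61/288*1/6 = 2377/10368
  d_3[s_2] = 115/432*1/6 + 77/288*1/3 + 55/216*1/3 + 61/288*1/12 = 2447/10368
  d_3[s_3] = 115/432*1/2 + 77/288*5/12 + 55/216*1/12 + 61/288*1/12 = 1469/5184
  d_3[s_4] = 115/432*1/6 + 77/288*1/6 + 55/216*1/12 + 61/288*2/3 = 1303/5184
d_3 = (s_1=2377/10368, s_2=2447/10368, s_3=1469/5184, s_4=1303/5184)

Answer: 2377/10368 2447/10368 1469/5184 1303/5184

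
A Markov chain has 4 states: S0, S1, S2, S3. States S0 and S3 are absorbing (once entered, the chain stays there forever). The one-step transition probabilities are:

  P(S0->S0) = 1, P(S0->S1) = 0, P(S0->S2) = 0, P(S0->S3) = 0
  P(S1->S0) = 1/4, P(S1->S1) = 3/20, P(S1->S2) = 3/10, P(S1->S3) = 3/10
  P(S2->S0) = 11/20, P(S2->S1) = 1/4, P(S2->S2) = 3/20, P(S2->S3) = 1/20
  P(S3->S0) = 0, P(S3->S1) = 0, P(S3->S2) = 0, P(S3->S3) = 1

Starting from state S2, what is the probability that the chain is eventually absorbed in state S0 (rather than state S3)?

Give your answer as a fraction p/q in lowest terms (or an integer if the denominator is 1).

Let a_i = P(absorbed in S0 | start in state i).
Boundary conditions: a_S0 = 1, a_S3 = 0.
For each transient state i, a_i = sum_j P(i->j) * a_j:
  a_S1 = 1/4*a_S0 + 3/20*a_S1 + 3/10*a_S2 + 3/10*a_S3
  a_S2 = 11/20*a_S0 + 1/4*a_S1 + 3/20*a_S2 + 1/20*a_S3

Substituting a_S0 = 1 and a_S3 = 0, rearrange to (I - Q) a = r where r[i] = P(i -> S0):
  [17/20, -3/10] . (a_S1, a_S2) = 1/4
  [-1/4, 17/20] . (a_S1, a_S2) = 11/20

Solving yields:
  a_S1 = 151/259
  a_S2 = 212/259

Starting state is S2, so the absorption probability is a_S2 = 212/259.

Answer: 212/259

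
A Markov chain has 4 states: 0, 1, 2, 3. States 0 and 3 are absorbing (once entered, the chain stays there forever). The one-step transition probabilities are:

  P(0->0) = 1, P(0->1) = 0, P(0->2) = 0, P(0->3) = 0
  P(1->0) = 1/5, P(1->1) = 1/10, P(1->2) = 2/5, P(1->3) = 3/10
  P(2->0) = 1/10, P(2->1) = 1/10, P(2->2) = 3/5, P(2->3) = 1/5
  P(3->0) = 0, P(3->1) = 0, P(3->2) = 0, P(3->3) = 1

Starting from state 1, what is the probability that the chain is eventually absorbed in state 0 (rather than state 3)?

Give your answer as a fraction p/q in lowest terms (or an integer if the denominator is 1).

Answer: 3/8

Derivation:
Let a_i = P(absorbed in 0 | start in state i).
Boundary conditions: a_0 = 1, a_3 = 0.
For each transient state i, a_i = sum_j P(i->j) * a_j:
  a_1 = 1/5*a_0 + 1/10*a_1 + 2/5*a_2 + 3/10*a_3
  a_2 = 1/10*a_0 + 1/10*a_1 + 3/5*a_2 + 1/5*a_3

Substituting a_0 = 1 and a_3 = 0, rearrange to (I - Q) a = r where r[i] = P(i -> 0):
  [9/10, -2/5] . (a_1, a_2) = 1/5
  [-1/10, 2/5] . (a_1, a_2) = 1/10

Solving yields:
  a_1 = 3/8
  a_2 = 11/32

Starting state is 1, so the absorption probability is a_1 = 3/8.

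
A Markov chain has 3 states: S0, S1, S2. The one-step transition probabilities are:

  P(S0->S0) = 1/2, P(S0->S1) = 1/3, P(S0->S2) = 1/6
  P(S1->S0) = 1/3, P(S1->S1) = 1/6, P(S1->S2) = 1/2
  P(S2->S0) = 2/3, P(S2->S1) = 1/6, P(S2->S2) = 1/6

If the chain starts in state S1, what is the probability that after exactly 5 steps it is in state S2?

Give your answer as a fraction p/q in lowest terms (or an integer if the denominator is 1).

Answer: 1/4

Derivation:
Computing P^5 by repeated multiplication:
P^1 =
  S0: [1/2, 1/3, 1/6]
  S1: [1/3, 1/6, 1/2]
  S2: [2/3, 1/6, 1/6]
P^2 =
  S0: [17/36, 1/4, 5/18]
  S1: [5/9, 2/9, 2/9]
  S2: [1/2, 5/18, 2/9]
P^3 =
  S0: [109/216, 53/216, 1/4]
  S1: [1/2, 7/27, 13/54]
  S2: [53/108, 1/4, 7/27]
P^4 =
  S0: [649/1296, 325/1296, 161/648]
  S1: [161/324, 1/4, 41/162]
  S2: [325/648, 161/648, 1/4]
P^5 =
  S0: [1295/2592, 1945/7776, 973/3888]
  S1: [973/1944, 485/1944, 1/4]
  S2: [1945/3888, 973/3888, 485/1944]

(P^5)[S1 -> S2] = 1/4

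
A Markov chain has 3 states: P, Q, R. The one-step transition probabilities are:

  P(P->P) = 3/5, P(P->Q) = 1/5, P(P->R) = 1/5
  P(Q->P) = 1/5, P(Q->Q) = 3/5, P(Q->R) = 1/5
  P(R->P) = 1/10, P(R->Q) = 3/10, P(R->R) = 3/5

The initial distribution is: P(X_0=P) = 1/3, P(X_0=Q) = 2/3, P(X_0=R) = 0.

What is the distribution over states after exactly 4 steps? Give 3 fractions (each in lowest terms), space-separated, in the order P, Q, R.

Answer: 1079/3750 1453/3750 203/625

Derivation:
Propagating the distribution step by step (d_{t+1} = d_t * P):
d_0 = (P=1/3, Q=2/3, R=0)
  d_1[P] = 1/3*3/5 + 2/3*1/5 + 0*1/10 = 1/3
  d_1[Q] = 1/3*1/5 + 2/3*3/5 + 0*3/10 = 7/15
  d_1[R] = 1/3*1/5 + 2/3*1/5 + 0*3/5 = 1/5
d_1 = (P=1/3, Q=7/15, R=1/5)
  d_2[P] = 1/3*3/5 + 7/15*1/5 + 1/5*1/10 = 47/150
  d_2[Q] = 1/3*1/5 + 7/15*3/5 + 1/5*3/10 = 61/150
  d_2[R] = 1/3*1/5 + 7/15*1/5 + 1/5*3/5 = 7/25
d_2 = (P=47/150, Q=61/150, R=7/25)
  d_3[P] = 47/150*3/5 + 61/150*1/5 + 7/25*1/10 = 223/750
  d_3[Q] = 47/150*1/5 + 61/150*3/5 + 7/25*3/10 = 293/750
  d_3[R] = 47/150*1/5 + 61/150*1/5 + 7/25*3/5 = 39/125
d_3 = (P=223/750, Q=293/750, R=39/125)
  d_4[P] = 223/750*3/5 + 293/750*1/5 + 39/125*1/10 = 1079/3750
  d_4[Q] = 223/750*1/5 + 293/750*3/5 + 39/125*3/10 = 1453/3750
  d_4[R] = 223/750*1/5 + 293/750*1/5 + 39/125*3/5 = 203/625
d_4 = (P=1079/3750, Q=1453/3750, R=203/625)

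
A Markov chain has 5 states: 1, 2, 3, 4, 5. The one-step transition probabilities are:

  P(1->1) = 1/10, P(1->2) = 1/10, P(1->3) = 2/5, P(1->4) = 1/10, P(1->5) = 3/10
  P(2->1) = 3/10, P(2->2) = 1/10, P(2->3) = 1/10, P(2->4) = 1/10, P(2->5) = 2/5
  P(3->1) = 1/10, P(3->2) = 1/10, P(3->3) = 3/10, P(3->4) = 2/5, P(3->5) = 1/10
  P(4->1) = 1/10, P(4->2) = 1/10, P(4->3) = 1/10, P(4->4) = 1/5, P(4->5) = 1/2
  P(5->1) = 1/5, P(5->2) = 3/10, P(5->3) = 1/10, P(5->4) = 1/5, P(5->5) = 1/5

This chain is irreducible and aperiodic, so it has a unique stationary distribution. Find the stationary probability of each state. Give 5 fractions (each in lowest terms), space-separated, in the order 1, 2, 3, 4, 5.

Answer: 220/1369 433/2738 2029/10952 2247/10952 398/1369

Derivation:
The stationary distribution satisfies pi = pi * P, i.e.:
  pi_1 = 1/10*pi_1 + 3/10*pi_2 + 1/10*pi_3 + 1/10*pi_4 + 1/5*pi_5
  pi_2 = 1/10*pi_1 + 1/10*pi_2 + 1/10*pi_3 + 1/10*pi_4 + 3/10*pi_5
  pi_3 = 2/5*pi_1 + 1/10*pi_2 + 3/10*pi_3 + 1/10*pi_4 + 1/10*pi_5
  pi_4 = 1/10*pi_1 + 1/10*pi_2 + 2/5*pi_3 + 1/5*pi_4 + 1/5*pi_5
  pi_5 = 3/10*pi_1 + 2/5*pi_2 + 1/10*pi_3 + 1/2*pi_4 + 1/5*pi_5
with normalization: pi_1 + pi_2 + pi_3 + pi_4 + pi_5 = 1.

Using the first 4 balance equations plus normalization, the linear system A*pi = b is:
  [-9/10, 3/10, 1/10, 1/10, 1/5] . pi = 0
  [1/10, -9/10, 1/10, 1/10, 3/10] . pi = 0
  [2/5, 1/10, -7/10, 1/10, 1/10] . pi = 0
  [1/10, 1/10, 2/5, -4/5, 1/5] . pi = 0
  [1, 1, 1, 1, 1] . pi = 1

Solving yields:
  pi_1 = 220/1369
  pi_2 = 433/2738
  pi_3 = 2029/10952
  pi_4 = 2247/10952
  pi_5 = 398/1369

Verification (pi * P):
  220/1369*1/10 + 433/2738*3/10 + 2029/10952*1/10 + 2247/10952*1/10 + 398/1369*1/5 = 220/1369 = pi_1  (ok)
  220/1369*1/10 + 433/2738*1/10 + 2029/10952*1/10 + 2247/10952*1/10 + 398/1369*3/10 = 433/2738 = pi_2  (ok)
  220/1369*2/5 + 433/2738*1/10 + 2029/10952*3/10 + 2247/10952*1/10 + 398/1369*1/10 = 2029/10952 = pi_3  (ok)
  220/1369*1/10 + 433/2738*1/10 + 2029/10952*2/5 + 2247/10952*1/5 + 398/1369*1/5 = 2247/10952 = pi_4  (ok)
  220/1369*3/10 + 433/2738*2/5 + 2029/10952*1/10 + 2247/10952*1/2 + 398/1369*1/5 = 398/1369 = pi_5  (ok)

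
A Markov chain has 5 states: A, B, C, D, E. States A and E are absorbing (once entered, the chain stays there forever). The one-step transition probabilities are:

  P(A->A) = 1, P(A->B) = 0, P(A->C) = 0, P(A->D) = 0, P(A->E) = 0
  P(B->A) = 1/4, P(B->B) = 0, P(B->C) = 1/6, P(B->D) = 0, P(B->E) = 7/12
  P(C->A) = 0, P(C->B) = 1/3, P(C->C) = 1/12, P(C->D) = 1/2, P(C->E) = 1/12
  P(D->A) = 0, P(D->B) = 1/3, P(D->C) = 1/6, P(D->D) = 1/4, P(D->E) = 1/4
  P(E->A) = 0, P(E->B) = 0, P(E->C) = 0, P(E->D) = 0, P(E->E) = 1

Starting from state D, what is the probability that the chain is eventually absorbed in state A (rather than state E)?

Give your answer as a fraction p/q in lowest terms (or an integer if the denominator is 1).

Let a_i = P(absorbed in A | start in state i).
Boundary conditions: a_A = 1, a_E = 0.
For each transient state i, a_i = sum_j P(i->j) * a_j:
  a_B = 1/4*a_A + 0*a_B + 1/6*a_C + 0*a_D + 7/12*a_E
  a_C = 0*a_A + 1/3*a_B + 1/12*a_C + 1/2*a_D + 1/12*a_E
  a_D = 0*a_A + 1/3*a_B + 1/6*a_C + 1/4*a_D + 1/4*a_E

Substituting a_A = 1 and a_E = 0, rearrange to (I - Q) a = r where r[i] = P(i -> A):
  [1, -1/6, 0] . (a_B, a_C, a_D) = 1/4
  [-1/3, 11/12, -1/2] . (a_B, a_C, a_D) = 0
  [-1/3, -1/6, 3/4] . (a_B, a_C, a_D) = 0

Solving yields:
  a_B = 87/308
  a_C = 15/77
  a_D = 13/77

Starting state is D, so the absorption probability is a_D = 13/77.

Answer: 13/77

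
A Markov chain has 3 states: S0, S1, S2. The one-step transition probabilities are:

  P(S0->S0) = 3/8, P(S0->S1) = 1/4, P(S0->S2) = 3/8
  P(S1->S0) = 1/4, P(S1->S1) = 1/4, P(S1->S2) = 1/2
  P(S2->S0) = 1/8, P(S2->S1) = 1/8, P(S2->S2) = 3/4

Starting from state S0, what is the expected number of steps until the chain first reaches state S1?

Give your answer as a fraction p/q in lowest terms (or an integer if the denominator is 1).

Let h_i = expected steps to first reach S1 from state i.
Boundary: h_S1 = 0.
First-step equations for the other states:
  h_S0 = 1 + 3/8*h_S0 + 1/4*h_S1 + 3/8*h_S2
  h_S2 = 1 + 1/8*h_S0 + 1/8*h_S1 + 3/4*h_S2

Substituting h_S1 = 0 and rearranging gives the linear system (I - Q) h = 1:
  [5/8, -3/8] . (h_S0, h_S2) = 1
  [-1/8, 1/4] . (h_S0, h_S2) = 1

Solving yields:
  h_S0 = 40/7
  h_S2 = 48/7

Starting state is S0, so the expected hitting time is h_S0 = 40/7.

Answer: 40/7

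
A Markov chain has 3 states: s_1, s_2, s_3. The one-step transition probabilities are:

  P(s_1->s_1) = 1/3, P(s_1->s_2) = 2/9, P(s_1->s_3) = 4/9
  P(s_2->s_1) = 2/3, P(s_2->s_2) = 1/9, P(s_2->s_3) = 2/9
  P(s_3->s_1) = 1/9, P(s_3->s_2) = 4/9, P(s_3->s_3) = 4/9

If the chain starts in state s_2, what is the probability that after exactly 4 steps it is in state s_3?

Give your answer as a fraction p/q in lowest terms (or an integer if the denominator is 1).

Computing P^4 by repeated multiplication:
P^1 =
  s_1: [1/3, 2/9, 4/9]
  s_2: [2/3, 1/9, 2/9]
  s_3: [1/9, 4/9, 4/9]
P^2 =
  s_1: [25/81, 8/27, 32/81]
  s_2: [26/81, 7/27, 34/81]
  s_3: [31/81, 22/81, 28/81]
P^3 =
  s_1: [251/729, 202/729, 92/243]
  s_2: [238/729, 209/729, 94/243]
  s_3: [253/729, 196/729, 280/729]
P^4 =
  s_1: [83/243, 1808/6561, 2512/6561]
  s_2: [250/729, 1813/6561, 2498/6561]
  s_3: [2215/6561, 1822/6561, 2524/6561]

(P^4)[s_2 -> s_3] = 2498/6561

Answer: 2498/6561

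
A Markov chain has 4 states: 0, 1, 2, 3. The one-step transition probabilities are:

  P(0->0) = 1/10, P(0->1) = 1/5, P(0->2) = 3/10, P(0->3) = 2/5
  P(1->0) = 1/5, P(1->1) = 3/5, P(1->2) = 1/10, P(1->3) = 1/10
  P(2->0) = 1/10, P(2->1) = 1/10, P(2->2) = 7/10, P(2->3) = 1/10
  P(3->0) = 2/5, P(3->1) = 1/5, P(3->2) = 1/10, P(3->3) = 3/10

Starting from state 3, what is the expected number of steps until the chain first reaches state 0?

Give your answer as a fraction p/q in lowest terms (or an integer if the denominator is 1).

Answer: 15/4

Derivation:
Let h_i = expected steps to first reach 0 from state i.
Boundary: h_0 = 0.
First-step equations for the other states:
  h_1 = 1 + 1/5*h_0 + 3/5*h_1 + 1/10*h_2 + 1/10*h_3
  h_2 = 1 + 1/10*h_0 + 1/10*h_1 + 7/10*h_2 + 1/10*h_3
  h_3 = 1 + 2/5*h_0 + 1/5*h_1 + 1/10*h_2 + 3/10*h_3

Substituting h_0 = 0 and rearranging gives the linear system (I - Q) h = 1:
  [2/5, -1/10, -1/10] . (h_1, h_2, h_3) = 1
  [-1/10, 3/10, -1/10] . (h_1, h_2, h_3) = 1
  [-1/5, -1/10, 7/10] . (h_1, h_2, h_3) = 1

Solving yields:
  h_1 = 5
  h_2 = 25/4
  h_3 = 15/4

Starting state is 3, so the expected hitting time is h_3 = 15/4.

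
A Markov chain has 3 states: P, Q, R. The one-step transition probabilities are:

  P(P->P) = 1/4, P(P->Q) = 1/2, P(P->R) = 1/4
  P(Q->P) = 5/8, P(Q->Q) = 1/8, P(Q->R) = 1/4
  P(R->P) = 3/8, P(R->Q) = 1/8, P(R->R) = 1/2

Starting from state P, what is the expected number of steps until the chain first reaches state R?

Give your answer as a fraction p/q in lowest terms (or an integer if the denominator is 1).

Answer: 4

Derivation:
Let h_i = expected steps to first reach R from state i.
Boundary: h_R = 0.
First-step equations for the other states:
  h_P = 1 + 1/4*h_P + 1/2*h_Q + 1/4*h_R
  h_Q = 1 + 5/8*h_P + 1/8*h_Q + 1/4*h_R

Substituting h_R = 0 and rearranging gives the linear system (I - Q) h = 1:
  [3/4, -1/2] . (h_P, h_Q) = 1
  [-5/8, 7/8] . (h_P, h_Q) = 1

Solving yields:
  h_P = 4
  h_Q = 4

Starting state is P, so the expected hitting time is h_P = 4.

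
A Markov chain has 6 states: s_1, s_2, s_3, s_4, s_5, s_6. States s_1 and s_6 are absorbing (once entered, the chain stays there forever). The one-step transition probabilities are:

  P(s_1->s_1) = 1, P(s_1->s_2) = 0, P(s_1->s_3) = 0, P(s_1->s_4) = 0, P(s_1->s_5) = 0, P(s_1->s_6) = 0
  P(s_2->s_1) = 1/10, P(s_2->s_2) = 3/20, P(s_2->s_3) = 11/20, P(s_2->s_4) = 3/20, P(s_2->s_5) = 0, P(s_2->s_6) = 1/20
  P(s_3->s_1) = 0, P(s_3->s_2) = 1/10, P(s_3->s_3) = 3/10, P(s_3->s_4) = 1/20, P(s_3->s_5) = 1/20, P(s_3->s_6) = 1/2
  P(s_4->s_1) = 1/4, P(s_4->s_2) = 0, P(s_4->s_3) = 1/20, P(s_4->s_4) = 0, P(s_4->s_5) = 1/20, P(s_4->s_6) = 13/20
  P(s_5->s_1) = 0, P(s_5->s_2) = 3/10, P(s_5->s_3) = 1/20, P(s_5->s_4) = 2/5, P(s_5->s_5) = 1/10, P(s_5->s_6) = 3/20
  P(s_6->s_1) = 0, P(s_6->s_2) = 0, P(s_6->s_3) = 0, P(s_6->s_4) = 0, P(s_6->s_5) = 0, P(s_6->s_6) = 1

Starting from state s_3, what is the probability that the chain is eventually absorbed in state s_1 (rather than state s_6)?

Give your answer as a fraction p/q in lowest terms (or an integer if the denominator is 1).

Let a_i = P(absorbed in s_1 | start in state i).
Boundary conditions: a_s_1 = 1, a_s_6 = 0.
For each transient state i, a_i = sum_j P(i->j) * a_j:
  a_s_2 = 1/10*a_s_1 + 3/20*a_s_2 + 11/20*a_s_3 + 3/20*a_s_4 + 0*a_s_5 + 1/20*a_s_6
  a_s_3 = 0*a_s_1 + 1/10*a_s_2 + 3/10*a_s_3 + 1/20*a_s_4 + 1/20*a_s_5 + 1/2*a_s_6
  a_s_4 = 1/4*a_s_1 + 0*a_s_2 + 1/20*a_s_3 + 0*a_s_4 + 1/20*a_s_5 + 13/20*a_s_6
  a_s_5 = 0*a_s_1 + 3/10*a_s_2 + 1/20*a_s_3 + 2/5*a_s_4 + 1/10*a_s_5 + 3/20*a_s_6

Substituting a_s_1 = 1 and a_s_6 = 0, rearrange to (I - Q) a = r where r[i] = P(i -> s_1):
  [17/20, -11/20, -3/20, 0] . (a_s_2, a_s_3, a_s_4, a_s_5) = 1/10
  [-1/10, 7/10, -1/20, -1/20] . (a_s_2, a_s_3, a_s_4, a_s_5) = 0
  [0, -1/20, 1, -1/20] . (a_s_2, a_s_3, a_s_4, a_s_5) = 1/4
  [-3/10, -1/20, -2/5, 9/10] . (a_s_2, a_s_3, a_s_4, a_s_5) = 0

Solving yields:
  a_s_2 = 14957/73463
  a_s_3 = 4500/73463
  a_s_4 = 19281/73463
  a_s_5 = 13805/73463

Starting state is s_3, so the absorption probability is a_s_3 = 4500/73463.

Answer: 4500/73463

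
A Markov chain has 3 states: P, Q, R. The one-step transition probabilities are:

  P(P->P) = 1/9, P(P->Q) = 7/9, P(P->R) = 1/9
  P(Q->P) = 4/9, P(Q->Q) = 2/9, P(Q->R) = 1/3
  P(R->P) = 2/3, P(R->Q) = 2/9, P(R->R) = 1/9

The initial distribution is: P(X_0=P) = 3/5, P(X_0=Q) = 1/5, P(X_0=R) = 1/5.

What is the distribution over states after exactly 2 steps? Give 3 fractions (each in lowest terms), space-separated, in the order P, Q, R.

Propagating the distribution step by step (d_{t+1} = d_t * P):
d_0 = (P=3/5, Q=1/5, R=1/5)
  d_1[P] = 3/5*1/9 + 1/5*4/9 + 1/5*2/3 = 13/45
  d_1[Q] = 3/5*7/9 + 1/5*2/9 + 1/5*2/9 = 5/9
  d_1[R] = 3/5*1/9 + 1/5*1/3 + 1/5*1/9 = 7/45
d_1 = (P=13/45, Q=5/9, R=7/45)
  d_2[P] = 13/45*1/9 + 5/9*4/9 + 7/45*2/3 = 31/81
  d_2[Q] = 13/45*7/9 + 5/9*2/9 + 7/45*2/9 = 31/81
  d_2[R] = 13/45*1/9 + 5/9*1/3 + 7/45*1/9 = 19/81
d_2 = (P=31/81, Q=31/81, R=19/81)

Answer: 31/81 31/81 19/81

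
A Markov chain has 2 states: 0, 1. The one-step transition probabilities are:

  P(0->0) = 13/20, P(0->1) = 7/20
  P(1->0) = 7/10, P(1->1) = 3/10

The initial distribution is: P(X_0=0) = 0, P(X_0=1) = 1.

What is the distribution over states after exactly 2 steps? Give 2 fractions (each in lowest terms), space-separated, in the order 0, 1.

Answer: 133/200 67/200

Derivation:
Propagating the distribution step by step (d_{t+1} = d_t * P):
d_0 = (0=0, 1=1)
  d_1[0] = 0*13/20 + 1*7/10 = 7/10
  d_1[1] = 0*7/20 + 1*3/10 = 3/10
d_1 = (0=7/10, 1=3/10)
  d_2[0] = 7/10*13/20 + 3/10*7/10 = 133/200
  d_2[1] = 7/10*7/20 + 3/10*3/10 = 67/200
d_2 = (0=133/200, 1=67/200)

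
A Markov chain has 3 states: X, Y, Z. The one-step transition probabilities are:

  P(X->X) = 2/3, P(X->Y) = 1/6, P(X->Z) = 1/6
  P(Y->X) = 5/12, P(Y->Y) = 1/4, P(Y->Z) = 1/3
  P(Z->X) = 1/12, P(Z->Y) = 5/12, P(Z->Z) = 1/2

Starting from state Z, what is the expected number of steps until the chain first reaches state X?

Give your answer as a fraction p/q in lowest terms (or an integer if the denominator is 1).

Let h_i = expected steps to first reach X from state i.
Boundary: h_X = 0.
First-step equations for the other states:
  h_Y = 1 + 5/12*h_X + 1/4*h_Y + 1/3*h_Z
  h_Z = 1 + 1/12*h_X + 5/12*h_Y + 1/2*h_Z

Substituting h_X = 0 and rearranging gives the linear system (I - Q) h = 1:
  [3/4, -1/3] . (h_Y, h_Z) = 1
  [-5/12, 1/2] . (h_Y, h_Z) = 1

Solving yields:
  h_Y = 60/17
  h_Z = 84/17

Starting state is Z, so the expected hitting time is h_Z = 84/17.

Answer: 84/17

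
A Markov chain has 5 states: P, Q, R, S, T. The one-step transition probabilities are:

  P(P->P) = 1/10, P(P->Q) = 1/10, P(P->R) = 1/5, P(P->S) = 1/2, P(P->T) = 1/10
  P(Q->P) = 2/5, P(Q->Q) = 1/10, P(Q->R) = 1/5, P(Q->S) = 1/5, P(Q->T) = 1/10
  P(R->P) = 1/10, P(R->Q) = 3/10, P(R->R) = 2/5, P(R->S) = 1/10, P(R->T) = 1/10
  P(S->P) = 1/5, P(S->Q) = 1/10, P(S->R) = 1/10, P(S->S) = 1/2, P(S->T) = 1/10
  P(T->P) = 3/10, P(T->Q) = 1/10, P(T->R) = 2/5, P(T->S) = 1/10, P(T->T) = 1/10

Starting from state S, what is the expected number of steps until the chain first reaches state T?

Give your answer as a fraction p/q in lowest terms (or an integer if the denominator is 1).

Answer: 10

Derivation:
Let h_i = expected steps to first reach T from state i.
Boundary: h_T = 0.
First-step equations for the other states:
  h_P = 1 + 1/10*h_P + 1/10*h_Q + 1/5*h_R + 1/2*h_S + 1/10*h_T
  h_Q = 1 + 2/5*h_P + 1/10*h_Q + 1/5*h_R + 1/5*h_S + 1/10*h_T
  h_R = 1 + 1/10*h_P + 3/10*h_Q + 2/5*h_R + 1/10*h_S + 1/10*h_T
  h_S = 1 + 1/5*h_P + 1/10*h_Q + 1/10*h_R + 1/2*h_S + 1/10*h_T

Substituting h_T = 0 and rearranging gives the linear system (I - Q) h = 1:
  [9/10, -1/10, -1/5, -1/2] . (h_P, h_Q, h_R, h_S) = 1
  [-2/5, 9/10, -1/5, -1/5] . (h_P, h_Q, h_R, h_S) = 1
  [-1/10, -3/10, 3/5, -1/10] . (h_P, h_Q, h_R, h_S) = 1
  [-1/5, -1/10, -1/10, 1/2] . (h_P, h_Q, h_R, h_S) = 1

Solving yields:
  h_P = 10
  h_Q = 10
  h_R = 10
  h_S = 10

Starting state is S, so the expected hitting time is h_S = 10.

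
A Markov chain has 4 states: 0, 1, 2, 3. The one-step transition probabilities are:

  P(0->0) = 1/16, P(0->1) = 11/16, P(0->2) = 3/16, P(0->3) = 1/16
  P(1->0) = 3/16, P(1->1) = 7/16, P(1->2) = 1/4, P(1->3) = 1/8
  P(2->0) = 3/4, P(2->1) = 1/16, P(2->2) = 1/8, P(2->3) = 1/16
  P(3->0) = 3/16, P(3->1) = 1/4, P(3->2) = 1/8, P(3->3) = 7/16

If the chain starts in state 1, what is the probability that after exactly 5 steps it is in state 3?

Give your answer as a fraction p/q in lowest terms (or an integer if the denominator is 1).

Computing P^5 by repeated multiplication:
P^1 =
  0: [1/16, 11/16, 3/16, 1/16]
  1: [3/16, 7/16, 1/4, 1/8]
  2: [3/4, 1/16, 1/8, 1/16]
  3: [3/16, 1/4, 1/8, 7/16]
P^2 =
  0: [73/256, 95/256, 55/256, 33/256]
  1: [39/128, 47/128, 49/256, 35/256]
  2: [21/128, 145/256, 23/128, 23/256]
  3: [15/64, 91/256, 43/256, 31/128]
P^3 =
  0: [1117/4096, 1655/4096, 775/4096, 549/4096]
  1: [1053/4096, 1705/4096, 389/2048, 35/256]
  2: [549/2048, 1615/4096, 211/1024, 539/4096]
  3: [1035/4096, 397/1024, 377/2048, 719/4096]
P^4 =
  0: [17029/65536, 26843/65536, 12619/65536, 9045/65536]
  1: [537/2048, 3317/8192, 12655/65536, 9161/65536]
  2: [2211/8192, 26383/65536, 1565/8192, 8945/65536]
  3: [4251/16384, 26131/65536, 12403/65536, 4999/32768]
P^5 =
  0: [276121/1048576, 424019/1048576, 201787/1048576, 146649/1048576]
  1: [276135/1048576, 424075/1048576, 12583/65536, 73519/524288]
  2: [34239/131072, 427549/1048576, 100763/524288, 145589/1048576]
  3: [274227/1048576, 105589/262144, 100169/524288, 151655/1048576]

(P^5)[1 -> 3] = 73519/524288

Answer: 73519/524288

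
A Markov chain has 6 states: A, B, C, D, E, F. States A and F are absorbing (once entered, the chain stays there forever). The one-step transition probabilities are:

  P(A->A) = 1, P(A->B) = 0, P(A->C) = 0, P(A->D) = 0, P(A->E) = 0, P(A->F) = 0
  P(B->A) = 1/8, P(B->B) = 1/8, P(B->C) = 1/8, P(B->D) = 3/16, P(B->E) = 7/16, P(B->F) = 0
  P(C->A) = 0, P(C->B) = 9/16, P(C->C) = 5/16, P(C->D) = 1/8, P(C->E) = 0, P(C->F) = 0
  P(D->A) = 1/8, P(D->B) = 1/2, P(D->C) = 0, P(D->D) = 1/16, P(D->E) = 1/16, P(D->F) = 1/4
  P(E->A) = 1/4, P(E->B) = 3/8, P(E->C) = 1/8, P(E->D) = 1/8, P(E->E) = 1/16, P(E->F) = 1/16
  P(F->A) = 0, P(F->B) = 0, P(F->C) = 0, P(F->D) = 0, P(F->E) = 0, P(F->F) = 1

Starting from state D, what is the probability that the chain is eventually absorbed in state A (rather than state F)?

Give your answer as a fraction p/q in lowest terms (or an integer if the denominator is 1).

Let a_i = P(absorbed in A | start in state i).
Boundary conditions: a_A = 1, a_F = 0.
For each transient state i, a_i = sum_j P(i->j) * a_j:
  a_B = 1/8*a_A + 1/8*a_B + 1/8*a_C + 3/16*a_D + 7/16*a_E + 0*a_F
  a_C = 0*a_A + 9/16*a_B + 5/16*a_C + 1/8*a_D + 0*a_E + 0*a_F
  a_D = 1/8*a_A + 1/2*a_B + 0*a_C + 1/16*a_D + 1/16*a_E + 1/4*a_F
  a_E = 1/4*a_A + 3/8*a_B + 1/8*a_C + 1/8*a_D + 1/16*a_E + 1/16*a_F

Substituting a_A = 1 and a_F = 0, rearrange to (I - Q) a = r where r[i] = P(i -> A):
  [7/8, -1/8, -3/16, -7/16] . (a_B, a_C, a_D, a_E) = 1/8
  [-9/16, 11/16, -1/8, 0] . (a_B, a_C, a_D, a_E) = 0
  [-1/2, 0, 15/16, -1/16] . (a_B, a_C, a_D, a_E) = 1/8
  [-3/8, -1/8, -1/8, 15/16] . (a_B, a_C, a_D, a_E) = 1/4

Solving yields:
  a_B = 557/764
  a_C = 535/764
  a_D = 109/191
  a_E = 139/191

Starting state is D, so the absorption probability is a_D = 109/191.

Answer: 109/191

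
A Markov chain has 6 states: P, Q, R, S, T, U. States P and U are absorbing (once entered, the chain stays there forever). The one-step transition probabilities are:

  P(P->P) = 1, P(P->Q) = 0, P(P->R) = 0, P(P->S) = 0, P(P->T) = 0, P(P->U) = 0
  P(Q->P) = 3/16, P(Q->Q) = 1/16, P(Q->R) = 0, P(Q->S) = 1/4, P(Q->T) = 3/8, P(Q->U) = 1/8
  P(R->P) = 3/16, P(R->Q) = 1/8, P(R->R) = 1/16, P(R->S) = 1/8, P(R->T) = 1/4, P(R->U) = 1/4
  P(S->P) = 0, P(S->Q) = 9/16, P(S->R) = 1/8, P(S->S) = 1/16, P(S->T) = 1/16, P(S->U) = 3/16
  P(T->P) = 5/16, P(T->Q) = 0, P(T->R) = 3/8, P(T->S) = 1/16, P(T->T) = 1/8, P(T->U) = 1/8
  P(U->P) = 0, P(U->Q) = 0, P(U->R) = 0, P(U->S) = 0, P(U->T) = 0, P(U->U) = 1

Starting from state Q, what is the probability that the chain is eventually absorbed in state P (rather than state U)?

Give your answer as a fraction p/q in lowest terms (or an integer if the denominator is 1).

Answer: 17251/30955

Derivation:
Let a_i = P(absorbed in P | start in state i).
Boundary conditions: a_P = 1, a_U = 0.
For each transient state i, a_i = sum_j P(i->j) * a_j:
  a_Q = 3/16*a_P + 1/16*a_Q + 0*a_R + 1/4*a_S + 3/8*a_T + 1/8*a_U
  a_R = 3/16*a_P + 1/8*a_Q + 1/16*a_R + 1/8*a_S + 1/4*a_T + 1/4*a_U
  a_S = 0*a_P + 9/16*a_Q + 1/8*a_R + 1/16*a_S + 1/16*a_T + 3/16*a_U
  a_T = 5/16*a_P + 0*a_Q + 3/8*a_R + 1/16*a_S + 1/8*a_T + 1/8*a_U

Substituting a_P = 1 and a_U = 0, rearrange to (I - Q) a = r where r[i] = P(i -> P):
  [15/16, 0, -1/4, -3/8] . (a_Q, a_R, a_S, a_T) = 3/16
  [-1/8, 15/16, -1/8, -1/4] . (a_Q, a_R, a_S, a_T) = 3/16
  [-9/16, -1/8, 15/16, -1/16] . (a_Q, a_R, a_S, a_T) = 0
  [0, -3/8, -1/16, 7/8] . (a_Q, a_R, a_S, a_T) = 5/16

Solving yields:
  a_Q = 17251/30955
  a_R = 15259/30955
  a_S = 13623/30955
  a_T = 18568/30955

Starting state is Q, so the absorption probability is a_Q = 17251/30955.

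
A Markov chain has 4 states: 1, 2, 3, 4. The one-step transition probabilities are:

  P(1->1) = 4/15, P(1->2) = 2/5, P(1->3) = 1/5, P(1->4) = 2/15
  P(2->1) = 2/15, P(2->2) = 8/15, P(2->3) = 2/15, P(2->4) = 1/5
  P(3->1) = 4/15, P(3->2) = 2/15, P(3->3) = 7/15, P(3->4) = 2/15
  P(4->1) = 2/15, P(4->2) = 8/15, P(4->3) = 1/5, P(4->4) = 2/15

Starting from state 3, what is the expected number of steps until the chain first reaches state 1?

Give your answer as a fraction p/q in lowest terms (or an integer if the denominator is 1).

Answer: 1935/392

Derivation:
Let h_i = expected steps to first reach 1 from state i.
Boundary: h_1 = 0.
First-step equations for the other states:
  h_2 = 1 + 2/15*h_1 + 8/15*h_2 + 2/15*h_3 + 1/5*h_4
  h_3 = 1 + 4/15*h_1 + 2/15*h_2 + 7/15*h_3 + 2/15*h_4
  h_4 = 1 + 2/15*h_1 + 8/15*h_2 + 1/5*h_3 + 2/15*h_4

Substituting h_1 = 0 and rearranging gives the linear system (I - Q) h = 1:
  [7/15, -2/15, -1/5] . (h_2, h_3, h_4) = 1
  [-2/15, 8/15, -2/15] . (h_2, h_3, h_4) = 1
  [-8/15, -1/5, 13/15] . (h_2, h_3, h_4) = 1

Solving yields:
  h_2 = 345/56
  h_3 = 1935/392
  h_4 = 2385/392

Starting state is 3, so the expected hitting time is h_3 = 1935/392.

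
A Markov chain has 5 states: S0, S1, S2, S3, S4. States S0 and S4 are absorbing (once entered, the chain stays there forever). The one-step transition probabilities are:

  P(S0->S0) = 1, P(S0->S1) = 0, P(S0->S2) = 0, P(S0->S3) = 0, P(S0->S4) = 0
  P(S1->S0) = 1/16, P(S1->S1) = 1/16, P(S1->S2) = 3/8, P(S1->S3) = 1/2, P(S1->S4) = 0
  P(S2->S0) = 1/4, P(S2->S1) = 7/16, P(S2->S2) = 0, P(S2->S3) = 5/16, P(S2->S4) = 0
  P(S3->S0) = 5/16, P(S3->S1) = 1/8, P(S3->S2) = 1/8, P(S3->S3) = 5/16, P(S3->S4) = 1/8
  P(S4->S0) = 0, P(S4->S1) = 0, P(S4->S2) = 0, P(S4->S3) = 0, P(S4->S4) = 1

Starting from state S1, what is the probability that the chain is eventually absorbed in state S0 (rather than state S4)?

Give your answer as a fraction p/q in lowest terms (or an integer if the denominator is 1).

Answer: 321/400

Derivation:
Let a_i = P(absorbed in S0 | start in state i).
Boundary conditions: a_S0 = 1, a_S4 = 0.
For each transient state i, a_i = sum_j P(i->j) * a_j:
  a_S1 = 1/16*a_S0 + 1/16*a_S1 + 3/8*a_S2 + 1/2*a_S3 + 0*a_S4
  a_S2 = 1/4*a_S0 + 7/16*a_S1 + 0*a_S2 + 5/16*a_S3 + 0*a_S4
  a_S3 = 5/16*a_S0 + 1/8*a_S1 + 1/8*a_S2 + 5/16*a_S3 + 1/8*a_S4

Substituting a_S0 = 1 and a_S4 = 0, rearrange to (I - Q) a = r where r[i] = P(i -> S0):
  [15/16, -3/8, -1/2] . (a_S1, a_S2, a_S3) = 1/16
  [-7/16, 1, -5/16] . (a_S1, a_S2, a_S3) = 1/4
  [-1/8, -1/8, 11/16] . (a_S1, a_S2, a_S3) = 5/16

Solving yields:
  a_S1 = 321/400
  a_S2 = 669/800
  a_S3 = 301/400

Starting state is S1, so the absorption probability is a_S1 = 321/400.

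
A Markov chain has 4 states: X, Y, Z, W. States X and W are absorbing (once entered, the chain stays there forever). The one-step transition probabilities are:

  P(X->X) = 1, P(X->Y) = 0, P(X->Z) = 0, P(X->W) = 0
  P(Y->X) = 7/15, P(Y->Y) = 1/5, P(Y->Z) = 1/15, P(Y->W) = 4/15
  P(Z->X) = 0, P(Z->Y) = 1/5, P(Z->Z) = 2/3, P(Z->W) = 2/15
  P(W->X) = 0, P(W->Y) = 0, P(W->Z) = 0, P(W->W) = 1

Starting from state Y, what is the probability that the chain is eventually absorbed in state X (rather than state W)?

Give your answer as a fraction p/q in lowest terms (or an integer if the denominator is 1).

Answer: 35/57

Derivation:
Let a_i = P(absorbed in X | start in state i).
Boundary conditions: a_X = 1, a_W = 0.
For each transient state i, a_i = sum_j P(i->j) * a_j:
  a_Y = 7/15*a_X + 1/5*a_Y + 1/15*a_Z + 4/15*a_W
  a_Z = 0*a_X + 1/5*a_Y + 2/3*a_Z + 2/15*a_W

Substituting a_X = 1 and a_W = 0, rearrange to (I - Q) a = r where r[i] = P(i -> X):
  [4/5, -1/15] . (a_Y, a_Z) = 7/15
  [-1/5, 1/3] . (a_Y, a_Z) = 0

Solving yields:
  a_Y = 35/57
  a_Z = 7/19

Starting state is Y, so the absorption probability is a_Y = 35/57.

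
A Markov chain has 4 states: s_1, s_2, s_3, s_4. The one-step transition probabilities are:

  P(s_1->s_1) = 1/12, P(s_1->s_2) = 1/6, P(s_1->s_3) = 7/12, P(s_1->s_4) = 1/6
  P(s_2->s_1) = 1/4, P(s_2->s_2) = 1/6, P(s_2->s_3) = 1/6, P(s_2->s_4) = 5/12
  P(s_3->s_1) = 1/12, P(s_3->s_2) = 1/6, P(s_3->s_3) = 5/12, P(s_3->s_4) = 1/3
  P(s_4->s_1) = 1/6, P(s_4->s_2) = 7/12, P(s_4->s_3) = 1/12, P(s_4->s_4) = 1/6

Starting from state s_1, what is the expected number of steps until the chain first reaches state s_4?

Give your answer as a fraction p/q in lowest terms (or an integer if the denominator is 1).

Answer: 252/71

Derivation:
Let h_i = expected steps to first reach s_4 from state i.
Boundary: h_s_4 = 0.
First-step equations for the other states:
  h_s_1 = 1 + 1/12*h_s_1 + 1/6*h_s_2 + 7/12*h_s_3 + 1/6*h_s_4
  h_s_2 = 1 + 1/4*h_s_1 + 1/6*h_s_2 + 1/6*h_s_3 + 5/12*h_s_4
  h_s_3 = 1 + 1/12*h_s_1 + 1/6*h_s_2 + 5/12*h_s_3 + 1/3*h_s_4

Substituting h_s_4 = 0 and rearranging gives the linear system (I - Q) h = 1:
  [11/12, -1/6, -7/12] . (h_s_1, h_s_2, h_s_3) = 1
  [-1/4, 5/6, -1/6] . (h_s_1, h_s_2, h_s_3) = 1
  [-1/12, -1/6, 7/12] . (h_s_1, h_s_2, h_s_3) = 1

Solving yields:
  h_s_1 = 252/71
  h_s_2 = 204/71
  h_s_3 = 216/71

Starting state is s_1, so the expected hitting time is h_s_1 = 252/71.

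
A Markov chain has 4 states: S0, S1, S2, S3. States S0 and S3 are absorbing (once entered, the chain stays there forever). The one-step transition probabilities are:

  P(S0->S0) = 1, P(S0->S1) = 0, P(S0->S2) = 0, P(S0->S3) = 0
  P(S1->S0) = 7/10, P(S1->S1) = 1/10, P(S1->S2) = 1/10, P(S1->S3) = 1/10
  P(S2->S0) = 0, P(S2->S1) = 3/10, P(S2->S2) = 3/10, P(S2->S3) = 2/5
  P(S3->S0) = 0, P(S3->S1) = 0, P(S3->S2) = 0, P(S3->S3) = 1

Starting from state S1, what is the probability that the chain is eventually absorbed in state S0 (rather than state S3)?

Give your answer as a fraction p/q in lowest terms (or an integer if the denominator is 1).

Answer: 49/60

Derivation:
Let a_i = P(absorbed in S0 | start in state i).
Boundary conditions: a_S0 = 1, a_S3 = 0.
For each transient state i, a_i = sum_j P(i->j) * a_j:
  a_S1 = 7/10*a_S0 + 1/10*a_S1 + 1/10*a_S2 + 1/10*a_S3
  a_S2 = 0*a_S0 + 3/10*a_S1 + 3/10*a_S2 + 2/5*a_S3

Substituting a_S0 = 1 and a_S3 = 0, rearrange to (I - Q) a = r where r[i] = P(i -> S0):
  [9/10, -1/10] . (a_S1, a_S2) = 7/10
  [-3/10, 7/10] . (a_S1, a_S2) = 0

Solving yields:
  a_S1 = 49/60
  a_S2 = 7/20

Starting state is S1, so the absorption probability is a_S1 = 49/60.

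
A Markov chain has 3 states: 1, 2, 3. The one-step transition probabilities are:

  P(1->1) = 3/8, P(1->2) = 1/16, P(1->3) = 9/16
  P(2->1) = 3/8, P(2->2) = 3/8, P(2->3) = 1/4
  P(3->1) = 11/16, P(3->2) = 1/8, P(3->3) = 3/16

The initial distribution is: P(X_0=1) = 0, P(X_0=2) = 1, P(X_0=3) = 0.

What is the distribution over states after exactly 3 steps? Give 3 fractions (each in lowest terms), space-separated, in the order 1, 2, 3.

Propagating the distribution step by step (d_{t+1} = d_t * P):
d_0 = (1=0, 2=1, 3=0)
  d_1[1] = 0*3/8 + 1*3/8 + 0*11/16 = 3/8
  d_1[2] = 0*1/16 + 1*3/8 + 0*1/8 = 3/8
  d_1[3] = 0*9/16 + 1*1/4 + 0*3/16 = 1/4
d_1 = (1=3/8, 2=3/8, 3=1/4)
  d_2[1] = 3/8*3/8 + 3/8*3/8 + 1/4*11/16 = 29/64
  d_2[2] = 3/8*1/16 + 3/8*3/8 + 1/4*1/8 = 25/128
  d_2[3] = 3/8*9/16 + 3/8*1/4 + 1/4*3/16 = 45/128
d_2 = (1=29/64, 2=25/128, 3=45/128)
  d_3[1] = 29/64*3/8 + 25/128*3/8 + 45/128*11/16 = 993/2048
  d_3[2] = 29/64*1/16 + 25/128*3/8 + 45/128*1/8 = 149/1024
  d_3[3] = 29/64*9/16 + 25/128*1/4 + 45/128*3/16 = 757/2048
d_3 = (1=993/2048, 2=149/1024, 3=757/2048)

Answer: 993/2048 149/1024 757/2048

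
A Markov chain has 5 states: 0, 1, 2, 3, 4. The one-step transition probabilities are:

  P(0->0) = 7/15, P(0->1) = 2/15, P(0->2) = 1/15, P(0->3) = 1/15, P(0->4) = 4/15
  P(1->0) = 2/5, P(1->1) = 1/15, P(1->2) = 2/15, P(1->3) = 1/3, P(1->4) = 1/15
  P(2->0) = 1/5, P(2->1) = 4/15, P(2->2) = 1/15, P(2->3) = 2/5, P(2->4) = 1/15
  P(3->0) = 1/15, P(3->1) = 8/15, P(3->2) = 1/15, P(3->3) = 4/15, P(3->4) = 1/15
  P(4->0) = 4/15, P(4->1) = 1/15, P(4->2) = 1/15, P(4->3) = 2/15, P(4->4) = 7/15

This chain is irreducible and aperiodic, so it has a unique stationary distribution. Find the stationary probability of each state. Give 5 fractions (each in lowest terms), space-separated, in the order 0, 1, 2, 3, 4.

The stationary distribution satisfies pi = pi * P, i.e.:
  pi_0 = 7/15*pi_0 + 2/5*pi_1 + 1/5*pi_2 + 1/15*pi_3 + 4/15*pi_4
  pi_1 = 2/15*pi_0 + 1/15*pi_1 + 4/15*pi_2 + 8/15*pi_3 + 1/15*pi_4
  pi_2 = 1/15*pi_0 + 2/15*pi_1 + 1/15*pi_2 + 1/15*pi_3 + 1/15*pi_4
  pi_3 = 1/15*pi_0 + 1/3*pi_1 + 2/5*pi_2 + 4/15*pi_3 + 2/15*pi_4
  pi_4 = 4/15*pi_0 + 1/15*pi_1 + 1/15*pi_2 + 1/15*pi_3 + 7/15*pi_4
with normalization: pi_0 + pi_1 + pi_2 + pi_3 + pi_4 = 1.

Using the first 4 balance equations plus normalization, the linear system A*pi = b is:
  [-8/15, 2/5, 1/5, 1/15, 4/15] . pi = 0
  [2/15, -14/15, 4/15, 8/15, 1/15] . pi = 0
  [1/15, 2/15, -14/15, 1/15, 1/15] . pi = 0
  [1/15, 1/3, 2/5, -11/15, 2/15] . pi = 0
  [1, 1, 1, 1, 1] . pi = 1

Solving yields:
  pi_0 = 9229/29823
  pi_1 = 1954/9941
  pi_2 = 793/9941
  pi_3 = 5963/29823
  pi_4 = 2130/9941

Verification (pi * P):
  9229/29823*7/15 + 1954/9941*2/5 + 793/9941*1/5 + 5963/29823*1/15 + 2130/9941*4/15 = 9229/29823 = pi_0  (ok)
  9229/29823*2/15 + 1954/9941*1/15 + 793/9941*4/15 + 5963/29823*8/15 + 2130/9941*1/15 = 1954/9941 = pi_1  (ok)
  9229/29823*1/15 + 1954/9941*2/15 + 793/9941*1/15 + 5963/29823*1/15 + 2130/9941*1/15 = 793/9941 = pi_2  (ok)
  9229/29823*1/15 + 1954/9941*1/3 + 793/9941*2/5 + 5963/29823*4/15 + 2130/9941*2/15 = 5963/29823 = pi_3  (ok)
  9229/29823*4/15 + 1954/9941*1/15 + 793/9941*1/15 + 5963/29823*1/15 + 2130/9941*7/15 = 2130/9941 = pi_4  (ok)

Answer: 9229/29823 1954/9941 793/9941 5963/29823 2130/9941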